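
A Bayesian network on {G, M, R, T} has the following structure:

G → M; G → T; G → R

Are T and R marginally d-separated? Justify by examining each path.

No — T and R are not d-separated given ∅.

Only one path connects T and R:
  1. T ← G → R — G:fork[open] ⇒ active
At least one path is unblocked, so d-separation fails.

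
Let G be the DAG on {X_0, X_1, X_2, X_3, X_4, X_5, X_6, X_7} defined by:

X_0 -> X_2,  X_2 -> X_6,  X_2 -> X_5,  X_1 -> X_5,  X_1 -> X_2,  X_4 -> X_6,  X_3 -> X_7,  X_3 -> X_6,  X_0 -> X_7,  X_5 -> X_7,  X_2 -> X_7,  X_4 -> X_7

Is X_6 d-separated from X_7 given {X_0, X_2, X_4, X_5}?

No

6 paths connect X_6 and X_7; each must be blocked for d-separation to hold:
  1. X_6 ← X_2 ← X_0 → X_7 — X_2:chain[blocks]; X_0:fork[blocks] ⇒ blocked
  2. X_6 ← X_2 → X_5 → X_7 — X_2:fork[blocks]; X_5:chain[blocks] ⇒ blocked
  3. X_6 ← X_2 → X_7 — X_2:fork[blocks] ⇒ blocked
  4. X_6 ← X_2 ← X_1 → X_5 → X_7 — X_2:chain[blocks]; X_1:fork[open]; X_5:chain[blocks] ⇒ blocked
  5. X_6 ← X_4 → X_7 — X_4:fork[blocks] ⇒ blocked
  6. X_6 ← X_3 → X_7 — X_3:fork[open] ⇒ active
Since the path X_6 ← X_3 → X_7 is active, X_6 and X_7 are not d-separated given {X_0, X_2, X_4, X_5}.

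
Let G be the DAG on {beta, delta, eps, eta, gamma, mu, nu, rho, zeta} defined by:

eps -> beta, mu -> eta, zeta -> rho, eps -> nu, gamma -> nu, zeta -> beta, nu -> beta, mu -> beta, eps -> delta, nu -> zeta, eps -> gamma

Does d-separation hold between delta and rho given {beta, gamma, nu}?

Enumerating the 6 paths from delta to rho and testing each for blocking by {beta, gamma, nu}:
  1. delta ← eps → gamma → nu → beta ← zeta → rho — eps:fork[open]; gamma:chain[blocks]; nu:chain[blocks]; beta:collider[open]; zeta:fork[open] ⇒ blocked
  2. delta ← eps → gamma → nu → zeta → rho — eps:fork[open]; gamma:chain[blocks]; nu:chain[blocks]; zeta:chain[open] ⇒ blocked
  3. delta ← eps → beta ← nu → zeta → rho — eps:fork[open]; beta:collider[open]; nu:fork[blocks]; zeta:chain[open] ⇒ blocked
  4. delta ← eps → beta ← zeta → rho — eps:fork[open]; beta:collider[open]; zeta:fork[open] ⇒ active
  5. delta ← eps → nu → beta ← zeta → rho — eps:fork[open]; nu:chain[blocks]; beta:collider[open]; zeta:fork[open] ⇒ blocked
  6. delta ← eps → nu → zeta → rho — eps:fork[open]; nu:chain[blocks]; zeta:chain[open] ⇒ blocked
At least one path is unblocked, so d-separation fails.

No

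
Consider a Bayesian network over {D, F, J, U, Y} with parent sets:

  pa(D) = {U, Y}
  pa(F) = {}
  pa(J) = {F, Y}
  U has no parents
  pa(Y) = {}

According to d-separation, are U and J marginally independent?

Yes

Only one path connects U and J:
Path 1: U → D ← Y → J
  D is a collider here and neither D nor any of its descendants is conditioned on, so the collider stays closed — the path is blocked at D.
Every path is blocked, so U and J are d-separated given ∅.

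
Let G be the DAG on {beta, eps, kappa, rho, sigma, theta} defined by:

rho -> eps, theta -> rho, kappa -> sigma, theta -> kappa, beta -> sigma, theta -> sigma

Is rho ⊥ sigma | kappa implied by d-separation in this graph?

No

There are 2 undirected paths between rho and sigma; checking each against the conditioning set {kappa}:
Path 1: rho ← theta → kappa → sigma
  kappa is a chain here and kappa is conditioned on, so the path is blocked at kappa.
Path 2: rho ← theta → sigma
  theta is a fork and theta is not conditioned on — no node blocks this path, so it is active.
Since the path rho ← theta → sigma is active, rho and sigma are not d-separated given {kappa}.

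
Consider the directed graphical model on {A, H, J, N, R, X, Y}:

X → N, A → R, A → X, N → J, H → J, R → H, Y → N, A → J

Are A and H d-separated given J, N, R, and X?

No

There are 3 undirected paths between A and H; checking each against the conditioning set {J, N, R, X}:
Path 1: A → R → H
  R is a chain here and R is conditioned on, so the path is blocked at R.
Path 2: A → X → N → J ← H
  X is a chain here and X is conditioned on, so the path is blocked at X.
Path 3: A → J ← H
  J is a collider and J is conditioned on, which opens it — no node blocks this path, so it is active.
Because an active path exists, A and H are not d-separated.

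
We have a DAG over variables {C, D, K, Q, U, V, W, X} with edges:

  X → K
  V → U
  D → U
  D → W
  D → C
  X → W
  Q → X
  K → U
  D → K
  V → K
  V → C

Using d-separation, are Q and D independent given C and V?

There are 6 undirected paths between Q and D; checking each against the conditioning set {C, V}:
  1. Q → X → K → U ← D — X:chain[open]; K:chain[open]; U:collider[blocks] ⇒ blocked
  2. Q → X → K → U ← V → C ← D — X:chain[open]; K:chain[open]; U:collider[blocks]; V:fork[blocks]; C:collider[open] ⇒ blocked
  3. Q → X → K ← D — X:chain[open]; K:collider[blocks] ⇒ blocked
  4. Q → X → K ← V → C ← D — X:chain[open]; K:collider[blocks]; V:fork[blocks]; C:collider[open] ⇒ blocked
  5. Q → X → K ← V → U ← D — X:chain[open]; K:collider[blocks]; V:fork[blocks]; U:collider[blocks] ⇒ blocked
  6. Q → X → W ← D — X:chain[open]; W:collider[blocks] ⇒ blocked
Every path is blocked, so Q and D are d-separated given {C, V}.

Yes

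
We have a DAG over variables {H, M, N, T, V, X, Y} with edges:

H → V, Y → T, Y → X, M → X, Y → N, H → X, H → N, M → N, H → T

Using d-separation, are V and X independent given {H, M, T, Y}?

5 paths connect V and X; each must be blocked for d-separation to hold:
Path 1: V ← H → T ← Y → X
  H is a fork here and H is conditioned on, so the path is blocked at H.
Path 2: V ← H → T ← Y → N ← M → X
  H is a fork here and H is conditioned on, so the path is blocked at H.
Path 3: V ← H → X
  H is a fork here and H is conditioned on, so the path is blocked at H.
Path 4: V ← H → N ← Y → X
  H is a fork here and H is conditioned on, so the path is blocked at H.
Path 5: V ← H → N ← M → X
  H is a fork here and H is conditioned on, so the path is blocked at H.
All paths are blocked; V ⊥ X | {H, M, T, Y} holds.

Yes — V and X are d-separated given {H, M, T, Y}.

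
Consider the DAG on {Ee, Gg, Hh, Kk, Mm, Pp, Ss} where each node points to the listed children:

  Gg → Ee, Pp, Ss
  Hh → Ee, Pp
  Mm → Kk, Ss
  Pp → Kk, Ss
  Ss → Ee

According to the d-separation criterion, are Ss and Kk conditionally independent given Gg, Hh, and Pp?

No

Enumerating the 6 paths from Ss to Kk and testing each for blocking by {Gg, Hh, Pp}:
  1. Ss ← Gg → Ee ← Hh → Pp → Kk — Gg:fork[blocks]; Ee:collider[blocks]; Hh:fork[blocks]; Pp:chain[blocks] ⇒ blocked
  2. Ss ← Gg → Pp → Kk — Gg:fork[blocks]; Pp:chain[blocks] ⇒ blocked
  3. Ss → Ee ← Hh → Pp → Kk — Ee:collider[blocks]; Hh:fork[blocks]; Pp:chain[blocks] ⇒ blocked
  4. Ss → Ee ← Gg → Pp → Kk — Ee:collider[blocks]; Gg:fork[blocks]; Pp:chain[blocks] ⇒ blocked
  5. Ss ← Mm → Kk — Mm:fork[open] ⇒ active
  6. Ss ← Pp → Kk — Pp:fork[blocks] ⇒ blocked
Since the path Ss ← Mm → Kk is active, Ss and Kk are not d-separated given {Gg, Hh, Pp}.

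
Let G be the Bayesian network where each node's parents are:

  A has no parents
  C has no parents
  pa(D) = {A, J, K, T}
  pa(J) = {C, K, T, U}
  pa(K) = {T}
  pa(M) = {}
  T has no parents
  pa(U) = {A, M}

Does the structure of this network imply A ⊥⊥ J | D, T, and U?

6 paths connect A and J; each must be blocked for d-separation to hold:
Path 1: A → U → J
  U is a chain here and U is conditioned on, so the path is blocked at U.
Path 2: A → D ← T → K → J
  T is a fork here and T is conditioned on, so the path is blocked at T.
Path 3: A → D ← T → J
  T is a fork here and T is conditioned on, so the path is blocked at T.
Path 4: A → D ← K ← T → J
  T is a fork here and T is conditioned on, so the path is blocked at T.
Path 5: A → D ← K → J
  D is a collider and D is conditioned on, which opens it; K is a fork and K is not conditioned on — no node blocks this path, so it is active.
Path 6: A → D ← J
  D is a collider and D is conditioned on, which opens it — no node blocks this path, so it is active.
Since the path A → D ← K → J is active, A and J are not d-separated given {D, T, U}.

No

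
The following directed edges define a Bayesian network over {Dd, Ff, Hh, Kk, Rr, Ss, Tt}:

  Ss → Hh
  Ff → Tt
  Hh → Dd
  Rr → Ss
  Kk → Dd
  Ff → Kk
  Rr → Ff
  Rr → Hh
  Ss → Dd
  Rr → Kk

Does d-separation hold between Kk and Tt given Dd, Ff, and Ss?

Yes

6 paths connect Kk and Tt; each must be blocked for d-separation to hold:
Path 1: Kk ← Ff → Tt
  Ff is a fork here and Ff is conditioned on, so the path is blocked at Ff.
Path 2: Kk ← Rr → Ff → Tt
  Ff is a chain here and Ff is conditioned on, so the path is blocked at Ff.
Path 3: Kk → Dd ← Hh ← Rr → Ff → Tt
  Ff is a chain here and Ff is conditioned on, so the path is blocked at Ff.
Path 4: Kk → Dd ← Hh ← Ss ← Rr → Ff → Tt
  Ss is a chain here and Ss is conditioned on, so the path is blocked at Ss.
Path 5: Kk → Dd ← Ss → Hh ← Rr → Ff → Tt
  Ss is a fork here and Ss is conditioned on, so the path is blocked at Ss.
Path 6: Kk → Dd ← Ss ← Rr → Ff → Tt
  Ss is a chain here and Ss is conditioned on, so the path is blocked at Ss.
Every path is blocked, so Kk and Tt are d-separated given {Dd, Ff, Ss}.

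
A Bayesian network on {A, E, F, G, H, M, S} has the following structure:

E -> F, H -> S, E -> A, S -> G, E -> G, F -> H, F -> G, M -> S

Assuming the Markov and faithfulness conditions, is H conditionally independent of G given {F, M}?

No

3 paths connect H and G; each must be blocked for d-separation to hold:
Path 1: H ← F ← E → G
  F is a chain here and F is conditioned on, so the path is blocked at F.
Path 2: H ← F → G
  F is a fork here and F is conditioned on, so the path is blocked at F.
Path 3: H → S → G
  S is a chain and S is not conditioned on — no node blocks this path, so it is active.
Since the path H → S → G is active, H and G are not d-separated given {F, M}.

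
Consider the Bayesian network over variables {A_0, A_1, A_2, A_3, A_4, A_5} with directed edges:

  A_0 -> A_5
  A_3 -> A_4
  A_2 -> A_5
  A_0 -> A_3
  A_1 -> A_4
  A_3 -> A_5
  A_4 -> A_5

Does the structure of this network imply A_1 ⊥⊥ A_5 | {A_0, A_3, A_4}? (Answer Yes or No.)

Yes — A_1 and A_5 are d-separated given {A_0, A_3, A_4}.

Enumerating the 3 paths from A_1 to A_5 and testing each for blocking by {A_0, A_3, A_4}:
  1. A_1 → A_4 ← A_3 → A_5 — A_4:collider[open]; A_3:fork[blocks] ⇒ blocked
  2. A_1 → A_4 ← A_3 ← A_0 → A_5 — A_4:collider[open]; A_3:chain[blocks]; A_0:fork[blocks] ⇒ blocked
  3. A_1 → A_4 → A_5 — A_4:chain[blocks] ⇒ blocked
Every path is blocked, so A_1 and A_5 are d-separated given {A_0, A_3, A_4}.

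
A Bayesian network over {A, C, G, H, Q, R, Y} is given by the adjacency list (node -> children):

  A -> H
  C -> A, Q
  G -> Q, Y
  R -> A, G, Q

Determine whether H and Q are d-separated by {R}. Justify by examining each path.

Enumerating the 3 paths from H to Q and testing each for blocking by {R}:
Path 1: H ← A ← R → G → Q
  R is a fork here and R is conditioned on, so the path is blocked at R.
Path 2: H ← A ← R → Q
  R is a fork here and R is conditioned on, so the path is blocked at R.
Path 3: H ← A ← C → Q
  A is a chain and A is not conditioned on; C is a fork and C is not conditioned on — no node blocks this path, so it is active.
Since the path H ← A ← C → Q is active, H and Q are not d-separated given {R}.

No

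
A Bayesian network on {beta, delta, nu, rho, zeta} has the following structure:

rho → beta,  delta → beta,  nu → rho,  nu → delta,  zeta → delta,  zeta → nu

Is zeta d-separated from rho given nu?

Yes

There are 4 undirected paths between zeta and rho; checking each against the conditioning set {nu}:
Path 1: zeta → delta ← nu → rho
  delta is a collider here and neither delta nor any of its descendants is conditioned on, so the collider stays closed — the path is blocked at delta.
Path 2: zeta → delta → beta ← rho
  beta is a collider here and neither beta nor any of its descendants is conditioned on, so the collider stays closed — the path is blocked at beta.
Path 3: zeta → nu → delta → beta ← rho
  nu is a chain here and nu is conditioned on, so the path is blocked at nu.
Path 4: zeta → nu → rho
  nu is a chain here and nu is conditioned on, so the path is blocked at nu.
All paths are blocked; zeta ⊥ rho | {nu} holds.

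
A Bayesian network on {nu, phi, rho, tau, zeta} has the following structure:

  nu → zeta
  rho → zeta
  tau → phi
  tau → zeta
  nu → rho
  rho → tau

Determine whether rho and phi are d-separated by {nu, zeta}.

3 paths connect rho and phi; each must be blocked for d-separation to hold:
  1. rho → zeta ← tau → phi — zeta:collider[open]; tau:fork[open] ⇒ active
  2. rho → tau → phi — tau:chain[open] ⇒ active
  3. rho ← nu → zeta ← tau → phi — nu:fork[blocks]; zeta:collider[open]; tau:fork[open] ⇒ blocked
Since the path rho → zeta ← tau → phi is active, rho and phi are not d-separated given {nu, zeta}.

No — rho and phi are not d-separated given {nu, zeta}.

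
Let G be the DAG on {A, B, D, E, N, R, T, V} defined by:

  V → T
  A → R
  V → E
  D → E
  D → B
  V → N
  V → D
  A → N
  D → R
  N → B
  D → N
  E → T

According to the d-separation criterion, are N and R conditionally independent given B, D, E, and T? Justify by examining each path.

No

We examine all 6 paths between N and R:
Path 1: N → B ← D → R
  D is a fork here and D is conditioned on, so the path is blocked at D.
Path 2: N ← A → R
  A is a fork and A is not conditioned on — no node blocks this path, so it is active.
Path 3: N ← D → R
  D is a fork here and D is conditioned on, so the path is blocked at D.
Path 4: N ← V → T ← E ← D → R
  E is a chain here and E is conditioned on, so the path is blocked at E.
Path 5: N ← V → E ← D → R
  D is a fork here and D is conditioned on, so the path is blocked at D.
Path 6: N ← V → D → R
  D is a chain here and D is conditioned on, so the path is blocked at D.
At least one path is unblocked, so d-separation fails.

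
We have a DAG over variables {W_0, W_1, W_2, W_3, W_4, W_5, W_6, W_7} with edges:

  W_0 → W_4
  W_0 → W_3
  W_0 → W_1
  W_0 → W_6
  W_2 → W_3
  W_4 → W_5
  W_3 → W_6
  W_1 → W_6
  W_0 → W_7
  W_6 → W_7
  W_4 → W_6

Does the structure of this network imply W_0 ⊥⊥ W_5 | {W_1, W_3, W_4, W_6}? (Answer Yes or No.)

Yes — W_0 and W_5 are d-separated given {W_1, W_3, W_4, W_6}.

We examine all 5 paths between W_0 and W_5:
Path 1: W_0 → W_7 ← W_6 ← W_4 → W_5
  W_7 is a collider here and neither W_7 nor any of its descendants is conditioned on, so the collider stays closed — the path is blocked at W_7.
Path 2: W_0 → W_1 → W_6 ← W_4 → W_5
  W_1 is a chain here and W_1 is conditioned on, so the path is blocked at W_1.
Path 3: W_0 → W_6 ← W_4 → W_5
  W_4 is a fork here and W_4 is conditioned on, so the path is blocked at W_4.
Path 4: W_0 → W_3 → W_6 ← W_4 → W_5
  W_3 is a chain here and W_3 is conditioned on, so the path is blocked at W_3.
Path 5: W_0 → W_4 → W_5
  W_4 is a chain here and W_4 is conditioned on, so the path is blocked at W_4.
Every path is blocked, so W_0 and W_5 are d-separated given {W_1, W_3, W_4, W_6}.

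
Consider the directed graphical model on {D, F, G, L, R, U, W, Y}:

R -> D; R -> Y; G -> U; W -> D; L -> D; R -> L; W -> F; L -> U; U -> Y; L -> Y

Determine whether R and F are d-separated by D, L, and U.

Enumerating the 4 paths from R to F and testing each for blocking by {D, L, U}:
Path 1: R → Y ← U ← L → D ← W → F
  Y is a collider here and neither Y nor any of its descendants is conditioned on, so the collider stays closed — the path is blocked at Y.
Path 2: R → Y ← L → D ← W → F
  Y is a collider here and neither Y nor any of its descendants is conditioned on, so the collider stays closed — the path is blocked at Y.
Path 3: R → D ← W → F
  D is a collider and D is conditioned on, which opens it; W is a fork and W is not conditioned on — no node blocks this path, so it is active.
Path 4: R → L → D ← W → F
  L is a chain here and L is conditioned on, so the path is blocked at L.
Since the path R → D ← W → F is active, R and F are not d-separated given {D, L, U}.

No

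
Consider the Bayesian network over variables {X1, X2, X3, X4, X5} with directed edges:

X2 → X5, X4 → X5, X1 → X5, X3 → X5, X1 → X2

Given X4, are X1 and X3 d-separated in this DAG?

Yes

We examine all 2 paths between X1 and X3:
Path 1: X1 → X2 → X5 ← X3
  X5 is a collider here and neither X5 nor any of its descendants is conditioned on, so the collider stays closed — the path is blocked at X5.
Path 2: X1 → X5 ← X3
  X5 is a collider here and neither X5 nor any of its descendants is conditioned on, so the collider stays closed — the path is blocked at X5.
Every path is blocked, so X1 and X3 are d-separated given {X4}.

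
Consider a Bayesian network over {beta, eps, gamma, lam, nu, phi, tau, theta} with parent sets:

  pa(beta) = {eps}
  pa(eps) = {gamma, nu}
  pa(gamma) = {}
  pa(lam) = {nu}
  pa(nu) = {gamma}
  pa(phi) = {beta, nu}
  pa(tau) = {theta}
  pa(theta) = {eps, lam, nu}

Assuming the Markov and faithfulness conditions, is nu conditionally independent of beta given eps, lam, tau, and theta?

Enumerating the 5 paths from nu to beta and testing each for blocking by {eps, lam, tau, theta}:
  1. nu → eps → beta — eps:chain[blocks] ⇒ blocked
  2. nu → lam → theta ← eps → beta — lam:chain[blocks]; theta:collider[open]; eps:fork[blocks] ⇒ blocked
  3. nu → theta ← eps → beta — theta:collider[open]; eps:fork[blocks] ⇒ blocked
  4. nu ← gamma → eps → beta — gamma:fork[open]; eps:chain[blocks] ⇒ blocked
  5. nu → phi ← beta — phi:collider[blocks] ⇒ blocked
Every path is blocked, so nu and beta are d-separated given {eps, lam, tau, theta}.

Yes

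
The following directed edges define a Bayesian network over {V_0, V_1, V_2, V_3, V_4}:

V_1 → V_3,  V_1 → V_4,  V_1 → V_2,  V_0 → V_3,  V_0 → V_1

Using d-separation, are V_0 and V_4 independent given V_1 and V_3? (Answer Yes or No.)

Enumerating the 2 paths from V_0 to V_4 and testing each for blocking by {V_1, V_3}:
Path 1: V_0 → V_3 ← V_1 → V_4
  V_1 is a fork here and V_1 is conditioned on, so the path is blocked at V_1.
Path 2: V_0 → V_1 → V_4
  V_1 is a chain here and V_1 is conditioned on, so the path is blocked at V_1.
Since every path is blocked, d-separation holds.

Yes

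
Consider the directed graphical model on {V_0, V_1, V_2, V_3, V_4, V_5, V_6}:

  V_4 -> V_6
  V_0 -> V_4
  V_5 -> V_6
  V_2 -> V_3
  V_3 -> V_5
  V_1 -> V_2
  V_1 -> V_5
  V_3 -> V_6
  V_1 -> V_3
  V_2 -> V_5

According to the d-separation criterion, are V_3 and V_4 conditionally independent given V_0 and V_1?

Yes — V_3 and V_4 are d-separated given {V_0, V_1}.

Enumerating the 6 paths from V_3 to V_4 and testing each for blocking by {V_0, V_1}:
Path 1: V_3 ← V_1 → V_2 → V_5 → V_6 ← V_4
  V_1 is a fork here and V_1 is conditioned on, so the path is blocked at V_1.
Path 2: V_3 ← V_1 → V_5 → V_6 ← V_4
  V_1 is a fork here and V_1 is conditioned on, so the path is blocked at V_1.
Path 3: V_3 → V_6 ← V_4
  V_6 is a collider here and neither V_6 nor any of its descendants is conditioned on, so the collider stays closed — the path is blocked at V_6.
Path 4: V_3 ← V_2 ← V_1 → V_5 → V_6 ← V_4
  V_1 is a fork here and V_1 is conditioned on, so the path is blocked at V_1.
Path 5: V_3 ← V_2 → V_5 → V_6 ← V_4
  V_6 is a collider here and neither V_6 nor any of its descendants is conditioned on, so the collider stays closed — the path is blocked at V_6.
Path 6: V_3 → V_5 → V_6 ← V_4
  V_6 is a collider here and neither V_6 nor any of its descendants is conditioned on, so the collider stays closed — the path is blocked at V_6.
Since every path is blocked, d-separation holds.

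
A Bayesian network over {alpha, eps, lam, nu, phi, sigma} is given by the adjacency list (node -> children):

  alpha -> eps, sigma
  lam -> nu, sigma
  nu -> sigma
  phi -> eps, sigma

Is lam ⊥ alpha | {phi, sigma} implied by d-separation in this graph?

There are 4 undirected paths between lam and alpha; checking each against the conditioning set {phi, sigma}:
Path 1: lam → sigma ← phi → eps ← alpha
  phi is a fork here and phi is conditioned on, so the path is blocked at phi.
Path 2: lam → sigma ← alpha
  sigma is a collider and sigma is conditioned on, which opens it — no node blocks this path, so it is active.
Path 3: lam → nu → sigma ← phi → eps ← alpha
  phi is a fork here and phi is conditioned on, so the path is blocked at phi.
Path 4: lam → nu → sigma ← alpha
  nu is a chain and nu is not conditioned on; sigma is a collider and sigma is conditioned on, which opens it — no node blocks this path, so it is active.
Since the path lam → sigma ← alpha is active, lam and alpha are not d-separated given {phi, sigma}.

No — lam and alpha are not d-separated given {phi, sigma}.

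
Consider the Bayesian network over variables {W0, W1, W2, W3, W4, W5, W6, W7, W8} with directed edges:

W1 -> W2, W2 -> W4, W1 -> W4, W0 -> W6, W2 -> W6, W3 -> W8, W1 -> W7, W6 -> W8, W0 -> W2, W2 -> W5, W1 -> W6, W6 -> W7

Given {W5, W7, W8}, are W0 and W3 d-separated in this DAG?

No — W0 and W3 are not d-separated given {W5, W7, W8}.

There are 6 undirected paths between W0 and W3; checking each against the conditioning set {W5, W7, W8}:
Path 1: W0 → W2 → W6 → W8 ← W3
  W2 is a chain and W2 is not conditioned on; W6 is a chain and W6 is not conditioned on; W8 is a collider and W8 is conditioned on, which opens it — no node blocks this path, so it is active.
Path 2: W0 → W2 → W4 ← W1 → W7 ← W6 → W8 ← W3
  W4 is a collider here and neither W4 nor any of its descendants is conditioned on, so the collider stays closed — the path is blocked at W4.
Path 3: W0 → W2 → W4 ← W1 → W6 → W8 ← W3
  W4 is a collider here and neither W4 nor any of its descendants is conditioned on, so the collider stays closed — the path is blocked at W4.
Path 4: W0 → W2 ← W1 → W7 ← W6 → W8 ← W3
  W2 is a collider and its descendant W8 is conditioned on, which opens it; W1 is a fork and W1 is not conditioned on; W7 is a collider and W7 is conditioned on, which opens it; W6 is a fork and W6 is not conditioned on; W8 is a collider and W8 is conditioned on, which opens it — no node blocks this path, so it is active.
Path 5: W0 → W2 ← W1 → W6 → W8 ← W3
  W2 is a collider and its descendant W8 is conditioned on, which opens it; W1 is a fork and W1 is not conditioned on; W6 is a chain and W6 is not conditioned on; W8 is a collider and W8 is conditioned on, which opens it — no node blocks this path, so it is active.
Path 6: W0 → W6 → W8 ← W3
  W6 is a chain and W6 is not conditioned on; W8 is a collider and W8 is conditioned on, which opens it — no node blocks this path, so it is active.
Because an active path exists, W0 and W3 are not d-separated.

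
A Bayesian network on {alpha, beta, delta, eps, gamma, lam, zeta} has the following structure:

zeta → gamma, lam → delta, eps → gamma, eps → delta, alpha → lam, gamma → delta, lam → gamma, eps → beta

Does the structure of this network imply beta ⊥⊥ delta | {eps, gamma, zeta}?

There are 3 undirected paths between beta and delta; checking each against the conditioning set {eps, gamma, zeta}:
Path 1: beta ← eps → gamma ← lam → delta
  eps is a fork here and eps is conditioned on, so the path is blocked at eps.
Path 2: beta ← eps → gamma → delta
  eps is a fork here and eps is conditioned on, so the path is blocked at eps.
Path 3: beta ← eps → delta
  eps is a fork here and eps is conditioned on, so the path is blocked at eps.
Every path is blocked, so beta and delta are d-separated given {eps, gamma, zeta}.

Yes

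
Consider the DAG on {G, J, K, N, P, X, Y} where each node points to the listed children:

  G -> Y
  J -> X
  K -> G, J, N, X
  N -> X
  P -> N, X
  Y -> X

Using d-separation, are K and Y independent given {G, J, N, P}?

Yes

We examine all 5 paths between K and Y:
  1. K → N ← P → X ← Y — N:collider[open]; P:fork[blocks]; X:collider[blocks] ⇒ blocked
  2. K → N → X ← Y — N:chain[blocks]; X:collider[blocks] ⇒ blocked
  3. K → X ← Y — X:collider[blocks] ⇒ blocked
  4. K → J → X ← Y — J:chain[blocks]; X:collider[blocks] ⇒ blocked
  5. K → G → Y — G:chain[blocks] ⇒ blocked
All paths are blocked; K ⊥ Y | {G, J, N, P} holds.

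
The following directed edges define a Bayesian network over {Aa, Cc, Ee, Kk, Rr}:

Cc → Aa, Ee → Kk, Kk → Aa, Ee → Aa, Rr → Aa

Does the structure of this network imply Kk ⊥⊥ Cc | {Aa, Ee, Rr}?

There are 2 undirected paths between Kk and Cc; checking each against the conditioning set {Aa, Ee, Rr}:
Path 1: Kk → Aa ← Cc
  Aa is a collider and Aa is conditioned on, which opens it — no node blocks this path, so it is active.
Path 2: Kk ← Ee → Aa ← Cc
  Ee is a fork here and Ee is conditioned on, so the path is blocked at Ee.
Because an active path exists, Kk and Cc are not d-separated.

No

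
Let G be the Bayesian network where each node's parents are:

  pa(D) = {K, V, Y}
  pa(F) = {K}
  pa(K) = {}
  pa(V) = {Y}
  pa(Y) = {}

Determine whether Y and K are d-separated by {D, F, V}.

We examine all 2 paths between Y and K:
  1. Y → V → D ← K — V:chain[blocks]; D:collider[open] ⇒ blocked
  2. Y → D ← K — D:collider[open] ⇒ active
At least one path is unblocked, so d-separation fails.

No — Y and K are not d-separated given {D, F, V}.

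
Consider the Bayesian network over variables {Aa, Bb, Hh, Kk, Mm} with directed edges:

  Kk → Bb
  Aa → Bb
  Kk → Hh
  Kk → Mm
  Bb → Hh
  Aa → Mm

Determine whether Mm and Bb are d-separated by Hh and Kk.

No

3 paths connect Mm and Bb; each must be blocked for d-separation to hold:
Path 1: Mm ← Kk → Hh ← Bb
  Kk is a fork here and Kk is conditioned on, so the path is blocked at Kk.
Path 2: Mm ← Kk → Bb
  Kk is a fork here and Kk is conditioned on, so the path is blocked at Kk.
Path 3: Mm ← Aa → Bb
  Aa is a fork and Aa is not conditioned on — no node blocks this path, so it is active.
Since the path Mm ← Aa → Bb is active, Mm and Bb are not d-separated given {Hh, Kk}.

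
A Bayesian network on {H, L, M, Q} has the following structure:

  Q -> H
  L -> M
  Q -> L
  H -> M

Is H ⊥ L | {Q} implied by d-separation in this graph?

Yes

2 paths connect H and L; each must be blocked for d-separation to hold:
Path 1: H → M ← L
  M is a collider here and neither M nor any of its descendants is conditioned on, so the collider stays closed — the path is blocked at M.
Path 2: H ← Q → L
  Q is a fork here and Q is conditioned on, so the path is blocked at Q.
Every path is blocked, so H and L are d-separated given {Q}.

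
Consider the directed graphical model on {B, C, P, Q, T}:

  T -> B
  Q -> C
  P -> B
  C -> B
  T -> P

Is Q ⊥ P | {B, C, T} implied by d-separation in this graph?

Yes

There are 2 undirected paths between Q and P; checking each against the conditioning set {B, C, T}:
Path 1: Q → C → B ← P
  C is a chain here and C is conditioned on, so the path is blocked at C.
Path 2: Q → C → B ← T → P
  C is a chain here and C is conditioned on, so the path is blocked at C.
Since every path is blocked, d-separation holds.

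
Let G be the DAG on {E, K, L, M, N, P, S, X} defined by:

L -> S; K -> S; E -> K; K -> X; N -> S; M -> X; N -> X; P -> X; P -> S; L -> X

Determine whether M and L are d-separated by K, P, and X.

No

4 paths connect M and L; each must be blocked for d-separation to hold:
Path 1: M → X ← L
  X is a collider and X is conditioned on, which opens it — no node blocks this path, so it is active.
Path 2: M → X ← N → S ← L
  S is a collider here and neither S nor any of its descendants is conditioned on, so the collider stays closed — the path is blocked at S.
Path 3: M → X ← P → S ← L
  P is a fork here and P is conditioned on, so the path is blocked at P.
Path 4: M → X ← K → S ← L
  K is a fork here and K is conditioned on, so the path is blocked at K.
Because an active path exists, M and L are not d-separated.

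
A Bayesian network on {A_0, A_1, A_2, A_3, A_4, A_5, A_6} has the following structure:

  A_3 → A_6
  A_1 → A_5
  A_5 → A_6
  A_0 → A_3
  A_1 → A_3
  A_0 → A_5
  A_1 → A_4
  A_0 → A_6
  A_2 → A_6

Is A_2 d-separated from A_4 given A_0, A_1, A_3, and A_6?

Yes

There are 6 undirected paths between A_2 and A_4; checking each against the conditioning set {A_0, A_1, A_3, A_6}:
Path 1: A_2 → A_6 ← A_5 ← A_1 → A_4
  A_1 is a fork here and A_1 is conditioned on, so the path is blocked at A_1.
Path 2: A_2 → A_6 ← A_5 ← A_0 → A_3 ← A_1 → A_4
  A_0 is a fork here and A_0 is conditioned on, so the path is blocked at A_0.
Path 3: A_2 → A_6 ← A_3 ← A_1 → A_4
  A_3 is a chain here and A_3 is conditioned on, so the path is blocked at A_3.
Path 4: A_2 → A_6 ← A_3 ← A_0 → A_5 ← A_1 → A_4
  A_3 is a chain here and A_3 is conditioned on, so the path is blocked at A_3.
Path 5: A_2 → A_6 ← A_0 → A_5 ← A_1 → A_4
  A_0 is a fork here and A_0 is conditioned on, so the path is blocked at A_0.
Path 6: A_2 → A_6 ← A_0 → A_3 ← A_1 → A_4
  A_0 is a fork here and A_0 is conditioned on, so the path is blocked at A_0.
Every path is blocked, so A_2 and A_4 are d-separated given {A_0, A_1, A_3, A_6}.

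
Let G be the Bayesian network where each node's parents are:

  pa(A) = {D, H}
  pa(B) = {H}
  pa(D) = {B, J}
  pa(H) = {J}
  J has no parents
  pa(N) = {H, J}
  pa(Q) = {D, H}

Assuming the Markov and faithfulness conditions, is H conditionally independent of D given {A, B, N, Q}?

We examine all 5 paths between H and D:
  1. H ← J → D — J:fork[open] ⇒ active
  2. H → B → D — B:chain[blocks] ⇒ blocked
  3. H → A ← D — A:collider[open] ⇒ active
  4. H → N ← J → D — N:collider[open]; J:fork[open] ⇒ active
  5. H → Q ← D — Q:collider[open] ⇒ active
Because an active path exists, H and D are not d-separated.

No — H and D are not d-separated given {A, B, N, Q}.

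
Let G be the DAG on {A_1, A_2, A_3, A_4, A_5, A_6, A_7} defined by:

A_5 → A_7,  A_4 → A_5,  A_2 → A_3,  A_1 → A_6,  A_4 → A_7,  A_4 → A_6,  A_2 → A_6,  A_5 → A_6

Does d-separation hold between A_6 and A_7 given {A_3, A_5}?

No

There are 4 undirected paths between A_6 and A_7; checking each against the conditioning set {A_3, A_5}:
Path 1: A_6 ← A_5 → A_7
  A_5 is a fork here and A_5 is conditioned on, so the path is blocked at A_5.
Path 2: A_6 ← A_5 ← A_4 → A_7
  A_5 is a chain here and A_5 is conditioned on, so the path is blocked at A_5.
Path 3: A_6 ← A_4 → A_5 → A_7
  A_5 is a chain here and A_5 is conditioned on, so the path is blocked at A_5.
Path 4: A_6 ← A_4 → A_7
  A_4 is a fork and A_4 is not conditioned on — no node blocks this path, so it is active.
Because an active path exists, A_6 and A_7 are not d-separated.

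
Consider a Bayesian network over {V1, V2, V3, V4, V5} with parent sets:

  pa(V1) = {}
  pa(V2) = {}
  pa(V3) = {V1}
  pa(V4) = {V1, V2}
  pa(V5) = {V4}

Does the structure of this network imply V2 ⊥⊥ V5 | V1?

The only undirected path from V2 to V5 is:
  1. V2 → V4 → V5 — V4:chain[open] ⇒ active
Since the path V2 → V4 → V5 is active, V2 and V5 are not d-separated given {V1}.

No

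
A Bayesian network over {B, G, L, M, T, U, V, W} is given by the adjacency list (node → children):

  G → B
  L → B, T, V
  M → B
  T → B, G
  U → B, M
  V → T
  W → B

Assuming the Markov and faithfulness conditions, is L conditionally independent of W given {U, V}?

5 paths connect L and W; each must be blocked for d-separation to hold:
  1. L → T → B ← W — T:chain[open]; B:collider[blocks] ⇒ blocked
  2. L → T → G → B ← W — T:chain[open]; G:chain[open]; B:collider[blocks] ⇒ blocked
  3. L → B ← W — B:collider[blocks] ⇒ blocked
  4. L → V → T → B ← W — V:chain[blocks]; T:chain[open]; B:collider[blocks] ⇒ blocked
  5. L → V → T → G → B ← W — V:chain[blocks]; T:chain[open]; G:chain[open]; B:collider[blocks] ⇒ blocked
Every path is blocked, so L and W are d-separated given {U, V}.

Yes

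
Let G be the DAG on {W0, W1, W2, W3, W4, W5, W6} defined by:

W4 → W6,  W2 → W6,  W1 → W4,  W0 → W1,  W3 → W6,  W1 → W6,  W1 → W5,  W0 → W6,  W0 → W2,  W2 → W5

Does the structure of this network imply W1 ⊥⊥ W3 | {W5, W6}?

6 paths connect W1 and W3; each must be blocked for d-separation to hold:
Path 1: W1 ← W0 → W6 ← W3
  W0 is a fork and W0 is not conditioned on; W6 is a collider and W6 is conditioned on, which opens it — no node blocks this path, so it is active.
Path 2: W1 ← W0 → W2 → W6 ← W3
  W0 is a fork and W0 is not conditioned on; W2 is a chain and W2 is not conditioned on; W6 is a collider and W6 is conditioned on, which opens it — no node blocks this path, so it is active.
Path 3: W1 → W4 → W6 ← W3
  W4 is a chain and W4 is not conditioned on; W6 is a collider and W6 is conditioned on, which opens it — no node blocks this path, so it is active.
Path 4: W1 → W5 ← W2 ← W0 → W6 ← W3
  W5 is a collider and W5 is conditioned on, which opens it; W2 is a chain and W2 is not conditioned on; W0 is a fork and W0 is not conditioned on; W6 is a collider and W6 is conditioned on, which opens it — no node blocks this path, so it is active.
Path 5: W1 → W5 ← W2 → W6 ← W3
  W5 is a collider and W5 is conditioned on, which opens it; W2 is a fork and W2 is not conditioned on; W6 is a collider and W6 is conditioned on, which opens it — no node blocks this path, so it is active.
Path 6: W1 → W6 ← W3
  W6 is a collider and W6 is conditioned on, which opens it — no node blocks this path, so it is active.
At least one path is unblocked, so d-separation fails.

No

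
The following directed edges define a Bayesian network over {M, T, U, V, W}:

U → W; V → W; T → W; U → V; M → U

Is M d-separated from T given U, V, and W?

Yes

There are 2 undirected paths between M and T; checking each against the conditioning set {U, V, W}:
Path 1: M → U → V → W ← T
  U is a chain here and U is conditioned on, so the path is blocked at U.
Path 2: M → U → W ← T
  U is a chain here and U is conditioned on, so the path is blocked at U.
Since every path is blocked, d-separation holds.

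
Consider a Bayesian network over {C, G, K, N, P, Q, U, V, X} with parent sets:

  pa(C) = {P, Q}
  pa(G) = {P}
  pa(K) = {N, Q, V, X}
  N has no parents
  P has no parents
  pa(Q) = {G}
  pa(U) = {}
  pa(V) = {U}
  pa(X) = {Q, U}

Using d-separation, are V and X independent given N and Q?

No

There are 3 undirected paths between V and X; checking each against the conditioning set {N, Q}:
  1. V → K ← X — K:collider[blocks] ⇒ blocked
  2. V → K ← Q → X — K:collider[blocks]; Q:fork[blocks] ⇒ blocked
  3. V ← U → X — U:fork[open] ⇒ active
Because an active path exists, V and X are not d-separated.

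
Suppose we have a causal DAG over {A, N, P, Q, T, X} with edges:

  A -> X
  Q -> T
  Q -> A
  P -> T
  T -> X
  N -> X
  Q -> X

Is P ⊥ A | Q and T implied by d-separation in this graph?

Yes — P and A are d-separated given {Q, T}.

Enumerating the 4 paths from P to A and testing each for blocking by {Q, T}:
Path 1: P → T ← Q → A
  Q is a fork here and Q is conditioned on, so the path is blocked at Q.
Path 2: P → T ← Q → X ← A
  Q is a fork here and Q is conditioned on, so the path is blocked at Q.
Path 3: P → T → X ← Q → A
  T is a chain here and T is conditioned on, so the path is blocked at T.
Path 4: P → T → X ← A
  T is a chain here and T is conditioned on, so the path is blocked at T.
All paths are blocked; P ⊥ A | {Q, T} holds.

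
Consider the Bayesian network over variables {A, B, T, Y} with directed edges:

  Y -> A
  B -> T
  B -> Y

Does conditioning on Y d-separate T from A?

Yes

Only one path connects T and A:
Path 1: T ← B → Y → A
  Y is a chain here and Y is conditioned on, so the path is blocked at Y.
Since every path is blocked, d-separation holds.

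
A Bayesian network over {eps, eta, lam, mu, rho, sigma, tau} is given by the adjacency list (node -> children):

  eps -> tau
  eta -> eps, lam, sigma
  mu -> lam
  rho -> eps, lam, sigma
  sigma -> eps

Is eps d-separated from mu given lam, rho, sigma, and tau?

No

Enumerating the 6 paths from eps to mu and testing each for blocking by {lam, rho, sigma, tau}:
Path 1: eps ← eta → sigma ← rho → lam ← mu
  rho is a fork here and rho is conditioned on, so the path is blocked at rho.
Path 2: eps ← eta → lam ← mu
  eta is a fork and eta is not conditioned on; lam is a collider and lam is conditioned on, which opens it — no node blocks this path, so it is active.
Path 3: eps ← sigma ← eta → lam ← mu
  sigma is a chain here and sigma is conditioned on, so the path is blocked at sigma.
Path 4: eps ← sigma ← rho → lam ← mu
  sigma is a chain here and sigma is conditioned on, so the path is blocked at sigma.
Path 5: eps ← rho → sigma ← eta → lam ← mu
  rho is a fork here and rho is conditioned on, so the path is blocked at rho.
Path 6: eps ← rho → lam ← mu
  rho is a fork here and rho is conditioned on, so the path is blocked at rho.
Since the path eps ← eta → lam ← mu is active, eps and mu are not d-separated given {lam, rho, sigma, tau}.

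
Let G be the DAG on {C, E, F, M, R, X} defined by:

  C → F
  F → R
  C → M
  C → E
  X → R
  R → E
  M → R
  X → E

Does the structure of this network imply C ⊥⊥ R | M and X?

We examine all 4 paths between C and R:
Path 1: C → F → R
  F is a chain and F is not conditioned on — no node blocks this path, so it is active.
Path 2: C → M → R
  M is a chain here and M is conditioned on, so the path is blocked at M.
Path 3: C → E ← X → R
  E is a collider here and neither E nor any of its descendants is conditioned on, so the collider stays closed — the path is blocked at E.
Path 4: C → E ← R
  E is a collider here and neither E nor any of its descendants is conditioned on, so the collider stays closed — the path is blocked at E.
Because an active path exists, C and R are not d-separated.

No — C and R are not d-separated given {M, X}.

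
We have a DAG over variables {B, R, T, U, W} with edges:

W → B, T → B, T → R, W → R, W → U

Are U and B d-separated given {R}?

Enumerating the 2 paths from U to B and testing each for blocking by {R}:
  1. U ← W → R ← T → B — W:fork[open]; R:collider[open]; T:fork[open] ⇒ active
  2. U ← W → B — W:fork[open] ⇒ active
Since the path U ← W → R ← T → B is active, U and B are not d-separated given {R}.

No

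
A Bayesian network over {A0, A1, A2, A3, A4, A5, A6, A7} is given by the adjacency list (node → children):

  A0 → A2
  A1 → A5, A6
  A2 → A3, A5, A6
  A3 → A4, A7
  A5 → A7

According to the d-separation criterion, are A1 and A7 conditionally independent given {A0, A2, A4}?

We examine all 4 paths between A1 and A7:
Path 1: A1 → A6 ← A2 → A3 → A7
  A6 is a collider here and neither A6 nor any of its descendants is conditioned on, so the collider stays closed — the path is blocked at A6.
Path 2: A1 → A6 ← A2 → A5 → A7
  A6 is a collider here and neither A6 nor any of its descendants is conditioned on, so the collider stays closed — the path is blocked at A6.
Path 3: A1 → A5 → A7
  A5 is a chain and A5 is not conditioned on — no node blocks this path, so it is active.
Path 4: A1 → A5 ← A2 → A3 → A7
  A5 is a collider here and neither A5 nor any of its descendants is conditioned on, so the collider stays closed — the path is blocked at A5.
At least one path is unblocked, so d-separation fails.

No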